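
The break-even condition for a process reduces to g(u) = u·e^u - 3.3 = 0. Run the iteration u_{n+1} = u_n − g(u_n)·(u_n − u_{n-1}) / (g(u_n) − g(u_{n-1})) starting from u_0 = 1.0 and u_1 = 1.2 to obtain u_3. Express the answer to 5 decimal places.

g(1.0) = -0.5817182, g(1.2) = 0.6841403
u_2 = 1.2000000 − 0.6841403·(1.2000000 − 1.0000000) / (0.6841403 − (-0.5817182)) = 1.2000000 − (0.1368281)/(1.2658585) = 1.0919089
g(1.0919089) = -0.0461585
u_3 = 1.0919089 − (-0.0461585)·(1.0919089 − 1.2000000) / (-0.0461585 − 0.6841403) = 1.0919089 − (0.0049893)/(-0.7302988) = 1.0987408

1.09874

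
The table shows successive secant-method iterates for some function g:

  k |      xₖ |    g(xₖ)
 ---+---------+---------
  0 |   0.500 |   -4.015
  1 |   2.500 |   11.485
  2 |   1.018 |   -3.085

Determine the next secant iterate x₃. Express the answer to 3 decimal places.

1.332

x₃ = 1.018 − (-3.085)·(1.018 − 2.500) / (-3.085 − 11.485)
   = 1.018 − (4.57197)/(-14.57000) = 1.33179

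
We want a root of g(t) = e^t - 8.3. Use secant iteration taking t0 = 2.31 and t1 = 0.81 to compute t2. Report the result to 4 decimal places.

g(2.31) = 1.774425, g(0.81) = -6.052092
t2 = 0.810000 − (-6.052092)·(0.810000 − 2.310000) / (-6.052092 − 1.774425) = 0.810000 − (9.078138)/(-7.826517) = 1.969921

1.9699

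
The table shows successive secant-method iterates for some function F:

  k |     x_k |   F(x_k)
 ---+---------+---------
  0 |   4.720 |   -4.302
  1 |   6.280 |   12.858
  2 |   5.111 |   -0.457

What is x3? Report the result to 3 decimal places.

5.151

x3 = 5.111 − (-0.457)·(5.111 − 6.280) / (-0.457 − 12.858)
   = 5.111 − (0.53423)/(-13.31500) = 5.15112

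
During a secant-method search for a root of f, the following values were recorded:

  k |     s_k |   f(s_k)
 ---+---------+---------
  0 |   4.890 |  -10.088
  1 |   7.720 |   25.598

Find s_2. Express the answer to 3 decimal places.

s_2 = 7.720 − 25.598·(7.720 − 4.890) / (25.598 − (-10.088))
   = 7.720 − (72.44234)/(35.68600) = 5.69001

5.690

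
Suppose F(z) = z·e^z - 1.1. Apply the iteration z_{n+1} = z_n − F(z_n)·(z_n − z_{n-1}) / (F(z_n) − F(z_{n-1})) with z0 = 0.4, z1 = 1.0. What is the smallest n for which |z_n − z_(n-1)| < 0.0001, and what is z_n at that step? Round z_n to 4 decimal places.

n = 6, z_n = 0.6023

F(0.4) = -0.503270, F(1.0) = 1.618282
z2 = 1.000000 − 1.618282·(0.600000)/(2.121552) = 0.542331;  |Δ| = 0.457669
F(0.542331) = -0.167185
z3 = 0.542331 − (-0.167185)·(-0.457669)/(-1.785467) = 0.585185;  |Δ| = 0.042855
F(0.585185) = -0.049403
z4 = 0.585185 − (-0.049403)·(0.042855)/(0.117782) = 0.603160;  |Δ| = 0.017975
F(0.603160) = 0.002509
z5 = 0.603160 − 0.002509·(0.017975)/(0.051912) = 0.602292;  |Δ| = 0.000869
F(0.602292) = -0.000035
z6 = 0.602292 − (-0.000035)·(-0.000869)/(-0.002544) = 0.602304;  |Δ| = 0.000012
|z6 − z5| = 0.000012 < 0.0001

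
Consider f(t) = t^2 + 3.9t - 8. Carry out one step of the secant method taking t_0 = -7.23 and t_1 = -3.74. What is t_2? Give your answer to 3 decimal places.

-4.956

f(-7.23) = 16.07590, f(-3.74) = -8.59840
t_2 = -3.74000 − (-8.59840)·(-3.74000 − (-7.23000)) / (-8.59840 − 16.07590) = -3.74000 − (-30.00842)/(-24.67430) = -4.95618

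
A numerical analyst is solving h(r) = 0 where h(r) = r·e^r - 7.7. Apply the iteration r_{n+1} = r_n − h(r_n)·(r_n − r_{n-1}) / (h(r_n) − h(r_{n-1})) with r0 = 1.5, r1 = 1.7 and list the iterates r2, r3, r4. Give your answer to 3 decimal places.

1.576, 1.582, 1.582

h(1.5) = -0.97747, h(1.7) = 1.60571
r2 = 1.70000 − 1.60571·(1.70000 − 1.50000) / (1.60571 − (-0.97747)) = 1.70000 − (0.32114)/(2.58318) = 1.57568
h(1.57568) = -0.08313
r3 = 1.57568 − (-0.08313)·(1.57568 − 1.70000) / (-0.08313 − 1.60571) = 1.57568 − (0.01033)/(-1.68884) = 1.58180
h(1.58180) = -0.00661
r4 = 1.58180 − (-0.00661)·(1.58180 − 1.57568) / (-0.00661 − (-0.08313)) = 1.58180 − (-0.00004)/(0.07651) = 1.58233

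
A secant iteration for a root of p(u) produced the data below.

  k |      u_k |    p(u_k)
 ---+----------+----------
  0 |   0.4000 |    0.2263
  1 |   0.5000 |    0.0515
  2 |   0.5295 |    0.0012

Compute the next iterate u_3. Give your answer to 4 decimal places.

0.5302

u_3 = 0.5295 − 0.0012·(0.5295 − 0.5000) / (0.0012 − 0.0515)
   = 0.5295 − (0.000035)/(-0.050300) = 0.530204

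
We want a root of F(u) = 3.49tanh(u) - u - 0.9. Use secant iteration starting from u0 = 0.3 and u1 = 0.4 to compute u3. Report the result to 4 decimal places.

F(0.3) = -0.183319, F(0.4) = 0.026022
u2 = 0.400000 − 0.026022·(0.400000 − 0.300000) / (0.026022 − (-0.183319)) = 0.400000 − (0.002602)/(0.209341) = 0.387570
F(0.387570) = 0.001159
u3 = 0.387570 − 0.001159·(0.387570 − 0.400000) / (0.001159 − 0.026022) = 0.387570 − (-0.000014)/(-0.024863) = 0.386990

0.3870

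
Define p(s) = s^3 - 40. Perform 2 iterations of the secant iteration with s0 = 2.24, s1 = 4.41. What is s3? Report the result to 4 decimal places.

3.3329

p(2.24) = -28.760576, p(4.41) = 45.766121
s2 = 4.410000 − 45.766121·(4.410000 − 2.240000) / (45.766121 − (-28.760576)) = 4.410000 − (99.312483)/(74.526697) = 3.077424
p(3.077424) = -10.855136
s3 = 3.077424 − (-10.855136)·(3.077424 − 4.410000) / (-10.855136 − 45.766121) = 3.077424 − (14.465292)/(-56.621257) = 3.332899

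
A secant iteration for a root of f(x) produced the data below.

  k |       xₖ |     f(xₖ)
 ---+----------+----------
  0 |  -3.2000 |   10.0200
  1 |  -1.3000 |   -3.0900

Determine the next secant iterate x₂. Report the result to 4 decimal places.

x₂ = -1.3000 − (-3.0900)·(-1.3000 − (-3.2000)) / (-3.0900 − 10.0200)
   = -1.3000 − (-5.871000)/(-13.110000) = -1.747826

-1.7478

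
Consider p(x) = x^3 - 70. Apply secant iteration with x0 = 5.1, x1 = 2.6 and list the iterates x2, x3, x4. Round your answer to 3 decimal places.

3.739, 4.321, 4.102

p(5.1) = 62.65100, p(2.6) = -52.42400
x2 = 2.60000 − (-52.42400)·(2.60000 − 5.10000) / (-52.42400 − 62.65100) = 2.60000 − (131.06000)/(-115.07500) = 3.73891
p(3.73891) = -17.73213
x3 = 3.73891 − (-17.73213)·(3.73891 − 2.60000) / (-17.73213 − (-52.42400)) = 3.73891 − (-20.19529)/(34.69187) = 4.32104
p(4.32104) = 10.67995
x4 = 4.32104 − 10.67995·(4.32104 − 3.73891) / (10.67995 − (-17.73213)) = 4.32104 − (6.21715)/(28.41207) = 4.10222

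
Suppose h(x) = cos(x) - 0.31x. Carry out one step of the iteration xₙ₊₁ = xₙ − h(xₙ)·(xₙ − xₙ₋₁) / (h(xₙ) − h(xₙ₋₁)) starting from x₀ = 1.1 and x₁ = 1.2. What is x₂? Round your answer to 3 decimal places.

1.192

h(1.1) = 0.11260, h(1.2) = -0.00964
x₂ = 1.20000 − (-0.00964)·(1.20000 − 1.10000) / (-0.00964 − 0.11260) = 1.20000 − (-0.00096)/(-0.12224) = 1.19211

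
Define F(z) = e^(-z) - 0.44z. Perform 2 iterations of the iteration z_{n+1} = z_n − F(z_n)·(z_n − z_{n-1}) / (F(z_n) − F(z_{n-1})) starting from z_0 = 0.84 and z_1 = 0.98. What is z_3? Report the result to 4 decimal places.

F(0.84) = 0.062111, F(0.98) = -0.055889
z_2 = 0.980000 − (-0.055889)·(0.980000 − 0.840000) / (-0.055889 − 0.062111) = 0.980000 − (-0.007824)/(-0.117999) = 0.913691
F(0.913691) = -0.000983
z_3 = 0.913691 − (-0.000983)·(0.913691 − 0.980000) / (-0.000983 − (-0.055889)) = 0.913691 − (0.000065)/(0.054906) = 0.912504

0.9125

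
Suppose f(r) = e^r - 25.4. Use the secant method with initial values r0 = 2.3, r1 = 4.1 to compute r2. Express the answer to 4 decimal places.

f(2.3) = -15.425818, f(4.1) = 34.940288
r2 = 4.100000 − 34.940288·(4.100000 − 2.300000) / (34.940288 − (-15.425818)) = 4.100000 − (62.892518)/(50.366105) = 2.851293

2.8513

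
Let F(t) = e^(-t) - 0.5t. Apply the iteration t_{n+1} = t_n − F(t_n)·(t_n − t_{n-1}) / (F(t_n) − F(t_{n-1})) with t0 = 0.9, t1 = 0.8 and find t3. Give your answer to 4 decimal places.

0.8526

F(0.9) = -0.043430, F(0.8) = 0.049329
t2 = 0.800000 − 0.049329·(0.800000 − 0.900000) / (0.049329 − (-0.043430)) = 0.800000 − (-0.004933)/(0.092759) = 0.853180
F(0.853180) = -0.000532
t3 = 0.853180 − (-0.000532)·(0.853180 − 0.800000) / (-0.000532 − 0.049329) = 0.853180 − (-0.000028)/(-0.049861) = 0.852612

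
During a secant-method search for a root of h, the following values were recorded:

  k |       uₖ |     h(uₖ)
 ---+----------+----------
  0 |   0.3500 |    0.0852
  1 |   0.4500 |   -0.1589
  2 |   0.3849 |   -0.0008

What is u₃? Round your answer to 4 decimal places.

u₃ = 0.3849 − (-0.0008)·(0.3849 − 0.4500) / (-0.0008 − (-0.1589))
   = 0.3849 − (0.000052)/(0.158100) = 0.384571

0.3846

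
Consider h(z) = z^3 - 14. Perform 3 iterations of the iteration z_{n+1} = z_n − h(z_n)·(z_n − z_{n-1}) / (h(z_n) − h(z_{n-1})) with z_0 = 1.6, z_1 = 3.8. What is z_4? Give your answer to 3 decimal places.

2.441

h(1.6) = -9.90400, h(3.8) = 40.87200
z_2 = 3.80000 − 40.87200·(3.80000 − 1.60000) / (40.87200 − (-9.90400)) = 3.80000 − (89.91840)/(50.77600) = 2.02912
h(2.02912) = -5.64550
z_3 = 2.02912 − (-5.64550)·(2.02912 − 3.80000) / (-5.64550 − 40.87200) = 2.02912 − (9.99752)/(-46.51750) = 2.24404
h(2.24404) = -2.69972
z_4 = 2.24404 − (-2.69972)·(2.24404 − 2.02912) / (-2.69972 − (-5.64550)) = 2.24404 − (-0.58022)/(2.94578) = 2.44100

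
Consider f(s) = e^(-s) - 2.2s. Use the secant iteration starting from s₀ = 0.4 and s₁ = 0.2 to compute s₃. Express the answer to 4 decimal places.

0.3276

f(0.4) = -0.209680, f(0.2) = 0.378731
s₂ = 0.200000 − 0.378731·(0.200000 − 0.400000) / (0.378731 − (-0.209680)) = 0.200000 − (-0.075746)/(0.588411) = 0.328730
f(0.328730) = -0.003369
s₃ = 0.328730 − (-0.003369)·(0.328730 − 0.200000) / (-0.003369 − 0.378731) = 0.328730 − (-0.000434)/(-0.382100) = 0.327595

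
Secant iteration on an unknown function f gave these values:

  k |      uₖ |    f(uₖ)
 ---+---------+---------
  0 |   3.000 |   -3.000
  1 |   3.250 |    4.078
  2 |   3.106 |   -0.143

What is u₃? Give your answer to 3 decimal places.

u₃ = 3.106 − (-0.143)·(3.106 − 3.250) / (-0.143 − 4.078)
   = 3.106 − (0.02059)/(-4.22100) = 3.11088

3.111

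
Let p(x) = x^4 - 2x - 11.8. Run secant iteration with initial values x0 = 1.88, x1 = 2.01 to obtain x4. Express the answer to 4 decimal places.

p(1.88) = -3.068017, p(2.01) = 0.502408
x2 = 2.010000 − 0.502408·(2.010000 − 1.880000) / (0.502408 − (-3.068017)) = 2.010000 − (0.065313)/(3.570425) = 1.991707
p(1.991707) = -0.047138
x3 = 1.991707 − (-0.047138)·(1.991707 − 2.010000) / (-0.047138 − 0.502408) = 1.991707 − (0.000862)/(-0.549546) = 1.993276
p(1.993276) = -0.000629
x4 = 1.993276 − (-0.000629)·(1.993276 − 1.991707) / (-0.000629 − (-0.047138)) = 1.993276 − (-0.000001)/(0.046509) = 1.993298

1.9933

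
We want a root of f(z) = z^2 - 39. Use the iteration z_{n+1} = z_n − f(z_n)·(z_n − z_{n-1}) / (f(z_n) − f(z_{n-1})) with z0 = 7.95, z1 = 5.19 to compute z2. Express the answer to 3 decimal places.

f(7.95) = 24.20250, f(5.19) = -12.06390
z2 = 5.19000 − (-12.06390)·(5.19000 − 7.95000) / (-12.06390 − 24.20250) = 5.19000 − (33.29636)/(-36.26640) = 6.10811

6.108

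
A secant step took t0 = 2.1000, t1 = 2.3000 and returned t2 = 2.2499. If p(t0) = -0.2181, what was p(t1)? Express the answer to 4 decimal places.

0.0729

The secant line through (2.1000, -0.2181) and (2.3000, p(t1)) crosses zero at t2 = 2.2499.
So (2.1000, -0.2181), (2.3000, p(t1)), (2.2499, 0) are collinear:
p(t1) = -0.2181 · (2.3000 − 2.2499) / (2.1000 − 2.2499) = -0.2181 · (0.050100)/(-0.149900) = 0.072894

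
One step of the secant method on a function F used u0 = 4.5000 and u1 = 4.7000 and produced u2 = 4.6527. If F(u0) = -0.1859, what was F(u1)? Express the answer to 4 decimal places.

0.0576

The secant line through (4.5000, -0.1859) and (4.7000, F(u1)) crosses zero at u2 = 4.6527.
So (4.5000, -0.1859), (4.7000, F(u1)), (4.6527, 0) are collinear:
F(u1) = -0.1859 · (4.7000 − 4.6527) / (4.5000 − 4.6527) = -0.1859 · (0.047300)/(-0.152700) = 0.057584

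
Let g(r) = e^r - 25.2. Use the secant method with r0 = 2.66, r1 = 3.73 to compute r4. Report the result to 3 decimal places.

g(2.66) = -10.90371, g(3.73) = 16.47911
r2 = 3.73000 − 16.47911·(3.73000 − 2.66000) / (16.47911 − (-10.90371)) = 3.73000 − (17.63265)/(27.38282) = 3.08607
g(3.08607) = -3.30914
r3 = 3.08607 − (-3.30914)·(3.08607 − 3.73000) / (-3.30914 − 16.47911) = 3.08607 − (2.13086)/(-19.78825) = 3.19375
g(3.19375) = -0.82027
r4 = 3.19375 − (-0.82027)·(3.19375 − 3.08607) / (-0.82027 − (-3.30914)) = 3.19375 − (-0.08833)/(2.48888) = 3.22924

3.229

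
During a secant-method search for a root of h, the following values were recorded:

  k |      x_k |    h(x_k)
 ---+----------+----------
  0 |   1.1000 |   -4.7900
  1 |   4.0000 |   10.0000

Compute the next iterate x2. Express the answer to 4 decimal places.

2.0392

x2 = 4.0000 − 10.0000·(4.0000 − 1.1000) / (10.0000 − (-4.7900))
   = 4.0000 − (29.000000)/(14.790000) = 2.039216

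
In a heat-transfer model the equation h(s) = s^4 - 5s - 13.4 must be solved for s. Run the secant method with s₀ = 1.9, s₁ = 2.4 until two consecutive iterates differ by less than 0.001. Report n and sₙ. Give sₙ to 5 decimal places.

n = 5, sₙ = 2.22542

h(1.9) = -9.8679000, h(2.4) = 7.7776000
s₂ = 2.4000000 − 7.7776000·(0.5000000)/(17.6455000) = 2.1796152;  |Δ| = 0.2203848
h(2.1796152) = -1.7287125
s₃ = 2.1796152 − (-1.7287125)·(-0.2203848)/(-9.5063125) = 2.2196919;  |Δ| = 0.0400767
h(2.2196919) = -0.2228126
s₄ = 2.2196919 − (-0.2228126)·(0.0400767)/(1.5058999) = 2.2256217;  |Δ| = 0.0059297
h(2.2256217) = 0.0079824
s₅ = 2.2256217 − 0.0079824·(0.0059297)/(0.2307950) = 2.2254166;  |Δ| = 0.0002051
|s₅ − s₄| = 0.0002051 < 0.001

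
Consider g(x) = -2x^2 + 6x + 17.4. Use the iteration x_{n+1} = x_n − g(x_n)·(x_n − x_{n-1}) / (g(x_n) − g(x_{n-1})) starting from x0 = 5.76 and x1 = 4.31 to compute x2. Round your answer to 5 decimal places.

g(5.76) = -14.3952000, g(4.31) = 6.1078000
x2 = 4.3100000 − 6.1078000·(4.3100000 − 5.7600000) / (6.1078000 − (-14.3952000)) = 4.3100000 − (-8.8563100)/(20.5030000) = 4.7419519

4.74195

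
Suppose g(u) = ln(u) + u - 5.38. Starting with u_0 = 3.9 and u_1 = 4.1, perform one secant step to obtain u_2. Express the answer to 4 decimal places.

g(3.9) = -0.119023, g(4.1) = 0.130987
u_2 = 4.100000 − 0.130987·(4.100000 − 3.900000) / (0.130987 − (-0.119023)) = 4.100000 − (0.026197)/(0.250010) = 3.995215

3.9952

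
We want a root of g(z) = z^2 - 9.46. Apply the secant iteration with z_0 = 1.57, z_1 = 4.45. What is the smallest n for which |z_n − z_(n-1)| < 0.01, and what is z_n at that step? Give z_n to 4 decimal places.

n = 5, z_n = 3.0757

g(1.57) = -6.995100, g(4.45) = 10.342500
z_2 = 4.450000 − 10.342500·(2.880000)/(17.337600) = 2.731977;  |Δ| = 1.718023
g(2.731977) = -1.996303
z_3 = 2.731977 − (-1.996303)·(-1.718023)/(-12.338803) = 3.009937;  |Δ| = 0.277960
g(3.009937) = -0.400280
z_4 = 3.009937 − (-0.400280)·(0.277960)/(1.596023) = 3.079649;  |Δ| = 0.069712
g(3.079649) = 0.024237
z_5 = 3.079649 − 0.024237·(0.069712)/(0.424517) = 3.075669;  |Δ| = 0.003980
|z_5 − z_4| = 0.003980 < 0.01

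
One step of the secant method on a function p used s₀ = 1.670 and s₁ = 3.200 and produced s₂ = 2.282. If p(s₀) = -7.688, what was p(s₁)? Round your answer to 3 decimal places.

The secant line through (1.670, -7.688) and (3.200, p(s₁)) crosses zero at s₂ = 2.282.
So (1.670, -7.688), (3.200, p(s₁)), (2.282, 0) are collinear:
p(s₁) = -7.688 · (3.200 − 2.282) / (1.670 − 2.282) = -7.688 · (0.91800)/(-0.61200) = 11.53200

11.532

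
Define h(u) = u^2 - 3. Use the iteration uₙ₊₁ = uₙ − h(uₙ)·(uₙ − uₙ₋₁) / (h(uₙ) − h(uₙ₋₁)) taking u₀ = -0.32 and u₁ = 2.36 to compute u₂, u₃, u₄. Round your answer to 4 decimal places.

h(-0.32) = -2.897600, h(2.36) = 2.569600
u₂ = 2.360000 − 2.569600·(2.360000 − (-0.320000)) / (2.569600 − (-2.897600)) = 2.360000 − (6.886528)/(5.467200) = 1.100392
h(1.100392) = -1.789137
u₃ = 1.100392 − (-1.789137)·(1.100392 − 2.360000) / (-1.789137 − 2.569600) = 1.100392 − (2.253611)/(-4.358737) = 1.617425
h(1.617425) = -0.383936
u₄ = 1.617425 − (-0.383936)·(1.617425 − 1.100392) / (-0.383936 − (-1.789137)) = 1.617425 − (-0.198507)/(1.405201) = 1.758691

1.1004, 1.6174, 1.7587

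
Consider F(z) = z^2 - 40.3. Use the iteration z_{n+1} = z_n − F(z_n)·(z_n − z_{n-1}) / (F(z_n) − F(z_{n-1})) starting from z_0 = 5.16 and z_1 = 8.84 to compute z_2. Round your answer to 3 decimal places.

6.137

F(5.16) = -13.67440, F(8.84) = 37.84560
z_2 = 8.84000 − 37.84560·(8.84000 − 5.16000) / (37.84560 − (-13.67440)) = 8.84000 − (139.27181)/(51.52000) = 6.13674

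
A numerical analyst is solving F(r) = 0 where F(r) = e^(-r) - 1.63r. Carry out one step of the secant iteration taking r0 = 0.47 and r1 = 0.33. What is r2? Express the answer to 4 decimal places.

F(0.47) = -0.141098, F(0.33) = 0.181024
r2 = 0.330000 − 0.181024·(0.330000 − 0.470000) / (0.181024 − (-0.141098)) = 0.330000 − (-0.025343)/(0.322121) = 0.408676

0.4087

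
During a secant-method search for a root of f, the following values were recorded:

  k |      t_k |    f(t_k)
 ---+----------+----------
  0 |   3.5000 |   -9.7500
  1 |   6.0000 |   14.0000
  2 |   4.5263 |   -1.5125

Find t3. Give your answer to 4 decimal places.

t3 = 4.5263 − (-1.5125)·(4.5263 − 6.0000) / (-1.5125 − 14.0000)
   = 4.5263 − (2.228971)/(-15.512500) = 4.669989

4.6700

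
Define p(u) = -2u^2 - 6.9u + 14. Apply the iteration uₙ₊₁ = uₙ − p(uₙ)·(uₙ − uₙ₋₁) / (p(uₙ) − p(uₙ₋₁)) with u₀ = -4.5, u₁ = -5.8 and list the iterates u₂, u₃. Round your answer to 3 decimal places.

p(-4.5) = 4.55000, p(-5.8) = -13.26000
u₂ = -5.80000 − (-13.26000)·(-5.80000 − (-4.50000)) / (-13.26000 − 4.55000) = -5.80000 − (17.23800)/(-17.81000) = -4.83212
p(-4.83212) = 0.64290
u₃ = -4.83212 − 0.64290·(-4.83212 − (-5.80000)) / (0.64290 − (-13.26000)) = -4.83212 − (0.62225)/(13.90290) = -4.87687

-4.832, -4.877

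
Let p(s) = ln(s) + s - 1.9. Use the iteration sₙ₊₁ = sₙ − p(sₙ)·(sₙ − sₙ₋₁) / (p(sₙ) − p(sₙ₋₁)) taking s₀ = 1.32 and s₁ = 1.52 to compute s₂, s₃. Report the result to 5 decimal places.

p(1.32) = -0.3023683, p(1.52) = 0.0387103
s₂ = 1.5200000 − 0.0387103·(1.5200000 − 1.3200000) / (0.0387103 − (-0.3023683)) = 1.5200000 − (0.0077421)/(0.3410786) = 1.4973012
p(1.4973012) = 0.0009655
s₃ = 1.4973012 − 0.0009655·(1.4973012 − 1.5200000) / (0.0009655 − 0.0387103) = 1.4973012 − (-0.0000219)/(-0.0377448) = 1.4967206

1.49730, 1.49672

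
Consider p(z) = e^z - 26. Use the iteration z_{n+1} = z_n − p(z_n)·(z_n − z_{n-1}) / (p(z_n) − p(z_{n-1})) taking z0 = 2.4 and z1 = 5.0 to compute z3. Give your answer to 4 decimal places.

2.8802

p(2.4) = -14.976824, p(5.0) = 122.413159
z2 = 5.000000 − 122.413159·(5.000000 − 2.400000) / (122.413159 − (-14.976824)) = 5.000000 − (318.274214)/(137.389983) = 2.683425
p(2.683425) = -11.364869
z3 = 2.683425 − (-11.364869)·(2.683425 − 5.000000) / (-11.364869 − 122.413159) = 2.683425 − (26.327572)/(-133.778028) = 2.880225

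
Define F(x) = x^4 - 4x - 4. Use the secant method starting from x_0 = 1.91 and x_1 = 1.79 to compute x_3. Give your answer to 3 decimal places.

1.835

F(1.91) = 1.66863, F(1.79) = -0.89374
x_2 = 1.79000 − (-0.89374)·(1.79000 − 1.91000) / (-0.89374 − 1.66863) = 1.79000 − (0.10725)/(-2.56238) = 1.83186
F(1.83186) = -0.06674
x_3 = 1.83186 − (-0.06674)·(1.83186 − 1.79000) / (-0.06674 − (-0.89374)) = 1.83186 − (-0.00279)/(0.82700) = 1.83523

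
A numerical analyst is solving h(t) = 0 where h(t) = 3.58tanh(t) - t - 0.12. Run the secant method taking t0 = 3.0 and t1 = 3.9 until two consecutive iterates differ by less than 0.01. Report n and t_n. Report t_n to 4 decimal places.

h(3.0) = 0.442296, h(3.9) = -0.442933
t2 = 3.900000 − (-0.442933)·(0.900000)/(-0.885229) = 3.449676;  |Δ| = 0.450324
h(3.449676) = 0.003110
t3 = 3.449676 − 0.003110·(-0.450324)/(0.446043) = 3.452817;  |Δ| = 0.003140
|t3 − t2| = 0.003140 < 0.01

n = 3, t_n = 3.4528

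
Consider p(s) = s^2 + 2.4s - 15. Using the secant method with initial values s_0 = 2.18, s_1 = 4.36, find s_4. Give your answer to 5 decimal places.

2.85488

p(2.18) = -5.0156000, p(4.36) = 14.4736000
s_2 = 4.3600000 − 14.4736000·(4.3600000 − 2.1800000) / (14.4736000 − (-5.0156000)) = 4.3600000 − (31.5524480)/(19.4892000) = 2.7410291
p(2.7410291) = -0.9082898
s_3 = 2.7410291 − (-0.9082898)·(2.7410291 − 4.3600000) / (-0.9082898 − 14.4736000) = 2.7410291 − (1.4704947)/(-15.3818898) = 2.8366282
p(2.8366282) = -0.1456330
s_4 = 2.8366282 − (-0.1456330)·(2.8366282 − 2.7410291) / (-0.1456330 − (-0.9082898)) = 2.8366282 − (-0.0139224)/(0.7626568) = 2.8548833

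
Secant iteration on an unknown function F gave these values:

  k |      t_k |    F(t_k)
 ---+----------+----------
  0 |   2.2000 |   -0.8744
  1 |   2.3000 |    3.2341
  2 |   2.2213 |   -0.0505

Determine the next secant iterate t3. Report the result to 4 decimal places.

2.2225

t3 = 2.2213 − (-0.0505)·(2.2213 − 2.3000) / (-0.0505 − 3.2341)
   = 2.2213 − (0.003974)/(-3.284600) = 2.222510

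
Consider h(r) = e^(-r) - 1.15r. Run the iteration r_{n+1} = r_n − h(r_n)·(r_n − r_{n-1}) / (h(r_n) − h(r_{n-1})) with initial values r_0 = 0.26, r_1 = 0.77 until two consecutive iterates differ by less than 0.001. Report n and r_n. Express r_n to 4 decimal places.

h(0.26) = 0.472052, h(0.77) = -0.422487
r_2 = 0.770000 − (-0.422487)·(0.510000)/(-0.894539) = 0.529129;  |Δ| = 0.240871
h(0.529129) = -0.019381
r_3 = 0.529129 − (-0.019381)·(-0.240871)/(0.403106) = 0.517548;  |Δ| = 0.011581
h(0.517548) = 0.000799
r_4 = 0.517548 − 0.000799·(-0.011581)/(0.020180) = 0.518007;  |Δ| = 0.000459
|r_4 − r_3| = 0.000459 < 0.001

n = 4, r_n = 0.5180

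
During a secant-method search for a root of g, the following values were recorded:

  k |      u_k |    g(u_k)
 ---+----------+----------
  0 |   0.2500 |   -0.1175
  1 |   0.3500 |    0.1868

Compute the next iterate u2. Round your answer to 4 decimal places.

0.2886

u2 = 0.3500 − 0.1868·(0.3500 − 0.2500) / (0.1868 − (-0.1175))
   = 0.3500 − (0.018680)/(0.304300) = 0.288613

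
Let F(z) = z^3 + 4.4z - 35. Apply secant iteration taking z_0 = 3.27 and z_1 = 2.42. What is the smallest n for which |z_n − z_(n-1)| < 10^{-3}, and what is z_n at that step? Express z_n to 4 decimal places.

F(3.27) = 14.353783, F(2.42) = -10.179512
z_2 = 2.420000 − (-10.179512)·(-0.850000)/(-24.533295) = 2.772687;  |Δ| = 0.352687
F(2.772687) = -1.484321
z_3 = 2.772687 − (-1.484321)·(0.352687)/(8.695191) = 2.832893;  |Δ| = 0.060206
F(2.832893) = 0.199505
z_4 = 2.832893 − 0.199505·(0.060206)/(1.683825) = 2.825760;  |Δ| = 0.007133
F(2.825760) = -0.003192
z_5 = 2.825760 − (-0.003192)·(-0.007133)/(-0.202697) = 2.825872;  |Δ| = 0.000112
|z_5 − z_4| = 0.000112 < 10^{-3}

n = 5, z_n = 2.8259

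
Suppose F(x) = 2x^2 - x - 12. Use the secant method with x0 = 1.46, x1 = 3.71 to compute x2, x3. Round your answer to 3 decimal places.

2.445, 2.665

F(1.46) = -9.19680, F(3.71) = 11.81820
x2 = 3.71000 − 11.81820·(3.71000 − 1.46000) / (11.81820 − (-9.19680)) = 3.71000 − (26.59095)/(21.01500) = 2.44467
F(2.44467) = -2.49186
x3 = 2.44467 − (-2.49186)·(2.44467 − 3.71000) / (-2.49186 − 11.81820) = 2.44467 − (3.15303)/(-14.31006) = 2.66500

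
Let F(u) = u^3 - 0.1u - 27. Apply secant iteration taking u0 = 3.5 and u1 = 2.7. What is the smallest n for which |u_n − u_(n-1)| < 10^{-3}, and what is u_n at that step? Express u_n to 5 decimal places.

n = 5, u_n = 3.01111

F(3.5) = 15.5250000, F(2.7) = -7.5870000
u2 = 2.7000000 − (-7.5870000)·(-0.8000000)/(-23.1120000) = 2.9626168;  |Δ| = 0.2626168
F(2.9626168) = -1.2930822
u3 = 2.9626168 − (-1.2930822)·(0.2626168)/(6.2939178) = 3.0165713;  |Δ| = 0.0539545
F(3.0165713) = 0.1482444
u4 = 3.0165713 − 0.1482444·(0.0539545)/(1.4413266) = 3.0110219;  |Δ| = 0.0055494
F(3.0110219) = -0.0024149
u5 = 3.0110219 − (-0.0024149)·(-0.0055494)/(-0.1506593) = 3.0111109;  |Δ| = 0.0000890
|u5 − u4| = 0.0000890 < 10^{-3}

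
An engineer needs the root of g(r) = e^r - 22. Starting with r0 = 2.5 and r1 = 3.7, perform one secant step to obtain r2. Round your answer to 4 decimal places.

g(2.5) = -9.817506, g(3.7) = 18.447304
r2 = 3.700000 − 18.447304·(3.700000 − 2.500000) / (18.447304 − (-9.817506)) = 3.700000 − (22.136765)/(28.264810) = 2.916808

2.9168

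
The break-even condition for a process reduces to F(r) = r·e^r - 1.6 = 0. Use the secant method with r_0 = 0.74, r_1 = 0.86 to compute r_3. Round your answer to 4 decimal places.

0.7532

F(0.74) = -0.049008, F(0.86) = 0.432318
r_2 = 0.860000 − 0.432318·(0.860000 − 0.740000) / (0.432318 − (-0.049008)) = 0.860000 − (0.051878)/(0.481326) = 0.752218
F(0.752218) = -0.004018
r_3 = 0.752218 − (-0.004018)·(0.752218 − 0.860000) / (-0.004018 − 0.432318) = 0.752218 − (0.000433)/(-0.436336) = 0.753211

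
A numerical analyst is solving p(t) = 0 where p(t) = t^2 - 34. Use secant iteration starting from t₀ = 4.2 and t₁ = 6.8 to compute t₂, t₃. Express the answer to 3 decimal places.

p(4.2) = -16.36000, p(6.8) = 12.24000
t₂ = 6.80000 − 12.24000·(6.80000 − 4.20000) / (12.24000 − (-16.36000)) = 6.80000 − (31.82400)/(28.60000) = 5.68727
p(5.68727) = -1.65493
t₃ = 5.68727 − (-1.65493)·(5.68727 − 6.80000) / (-1.65493 − 12.24000) = 5.68727 − (1.84148)/(-13.89493) = 5.81980

5.687, 5.820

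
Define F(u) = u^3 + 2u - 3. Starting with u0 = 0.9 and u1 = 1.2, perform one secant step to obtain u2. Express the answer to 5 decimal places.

F(0.9) = -0.4710000, F(1.2) = 1.1280000
u2 = 1.2000000 − 1.1280000·(1.2000000 − 0.9000000) / (1.1280000 − (-0.4710000)) = 1.2000000 − (0.3384000)/(1.5990000) = 0.9883677

0.98837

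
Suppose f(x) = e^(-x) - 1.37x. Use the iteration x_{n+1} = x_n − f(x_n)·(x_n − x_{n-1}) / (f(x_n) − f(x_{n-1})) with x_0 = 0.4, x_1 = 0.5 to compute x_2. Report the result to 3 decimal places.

0.461

f(0.4) = 0.12232, f(0.5) = -0.07847
x_2 = 0.50000 − (-0.07847)·(0.50000 − 0.40000) / (-0.07847 − 0.12232) = 0.50000 − (-0.00785)/(-0.20079) = 0.46092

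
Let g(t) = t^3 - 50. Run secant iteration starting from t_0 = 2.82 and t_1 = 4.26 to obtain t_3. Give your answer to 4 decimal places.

3.6637

g(2.82) = -27.574232, g(4.26) = 27.308776
t_2 = 4.260000 − 27.308776·(4.260000 − 2.820000) / (27.308776 − (-27.574232)) = 4.260000 − (39.324637)/(54.883008) = 3.543482
g(3.543482) = -5.507084
t_3 = 3.543482 − (-5.507084)·(3.543482 − 4.260000) / (-5.507084 − 27.308776) = 3.543482 − (3.945923)/(-32.815860) = 3.663727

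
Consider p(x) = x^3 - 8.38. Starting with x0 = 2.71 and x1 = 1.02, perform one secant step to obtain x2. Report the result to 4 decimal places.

p(2.71) = 11.522511, p(1.02) = -7.318792
x2 = 1.020000 − (-7.318792)·(1.020000 − 2.710000) / (-7.318792 − 11.522511) = 1.020000 − (12.368758)/(-18.841303) = 1.676470

1.6765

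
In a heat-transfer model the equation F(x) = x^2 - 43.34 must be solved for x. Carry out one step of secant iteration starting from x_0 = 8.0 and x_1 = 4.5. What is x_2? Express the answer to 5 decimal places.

6.34720

F(8.0) = 20.6600000, F(4.5) = -23.0900000
x_2 = 4.5000000 − (-23.0900000)·(4.5000000 − 8.0000000) / (-23.0900000 − 20.6600000) = 4.5000000 − (80.8150000)/(-43.7500000) = 6.3472000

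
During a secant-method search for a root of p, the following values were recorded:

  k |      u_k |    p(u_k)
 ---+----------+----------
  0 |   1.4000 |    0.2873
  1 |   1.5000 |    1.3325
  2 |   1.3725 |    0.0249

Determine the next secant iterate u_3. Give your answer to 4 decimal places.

u_3 = 1.3725 − 0.0249·(1.3725 − 1.5000) / (0.0249 − 1.3325)
   = 1.3725 − (-0.003175)/(-1.307600) = 1.370072

1.3701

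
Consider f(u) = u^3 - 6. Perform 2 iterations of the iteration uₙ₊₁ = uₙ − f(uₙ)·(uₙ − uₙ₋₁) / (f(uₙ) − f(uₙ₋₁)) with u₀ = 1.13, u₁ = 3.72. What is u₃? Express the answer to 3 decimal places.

f(1.13) = -4.55710, f(3.72) = 45.47885
u₂ = 3.72000 − 45.47885·(3.72000 − 1.13000) / (45.47885 − (-4.55710)) = 3.72000 − (117.79022)/(50.03595) = 1.36589
f(1.36589) = -3.45173
u₃ = 1.36589 − (-3.45173)·(1.36589 − 3.72000) / (-3.45173 − 45.47885) = 1.36589 − (8.12576)/(-48.93058) = 1.53196

1.532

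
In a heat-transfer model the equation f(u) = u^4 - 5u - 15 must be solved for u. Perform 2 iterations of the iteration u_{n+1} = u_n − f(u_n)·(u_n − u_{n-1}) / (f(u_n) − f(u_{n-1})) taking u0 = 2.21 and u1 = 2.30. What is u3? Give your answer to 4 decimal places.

2.2651

f(2.21) = -2.195567, f(2.30) = 1.484100
u2 = 2.300000 − 1.484100·(2.300000 − 2.210000) / (1.484100 − (-2.195567)) = 2.300000 − (0.133569)/(3.679667) = 2.263701
f(2.263701) = -0.059630
u3 = 2.263701 − (-0.059630)·(2.263701 − 2.300000) / (-0.059630 − 1.484100) = 2.263701 − (0.002165)/(-1.543730) = 2.265103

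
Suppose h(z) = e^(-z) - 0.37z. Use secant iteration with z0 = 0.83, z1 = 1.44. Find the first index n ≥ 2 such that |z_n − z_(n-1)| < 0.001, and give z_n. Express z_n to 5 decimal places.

h(0.83) = 0.1289493, h(1.44) = -0.2958722
z2 = 1.4400000 − (-0.2958722)·(0.6100000)/(-0.4248215) = 1.0151579;  |Δ| = 0.4248421
h(1.0151579) = -0.0132632
z3 = 1.0151579 − (-0.0132632)·(-0.4248421)/(0.2826090) = 0.9952195;  |Δ| = 0.0199384
h(0.9952195) = 0.0014111
z4 = 0.9952195 − 0.0014111·(-0.0199384)/(0.0146743) = 0.9971368;  |Δ| = 0.0019173
h(0.9971368) = -0.0000063
z5 = 0.9971368 − (-0.0000063)·(0.0019173)/(-0.0014174) = 0.9971282;  |Δ| = 0.0000086
|z5 − z4| = 0.0000086 < 0.001

n = 5, z_n = 0.99713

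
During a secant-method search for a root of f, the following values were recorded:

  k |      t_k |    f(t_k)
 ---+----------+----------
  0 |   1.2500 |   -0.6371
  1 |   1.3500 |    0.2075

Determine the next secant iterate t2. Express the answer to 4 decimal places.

1.3254

t2 = 1.3500 − 0.2075·(1.3500 − 1.2500) / (0.2075 − (-0.6371))
   = 1.3500 − (0.020750)/(0.844600) = 1.325432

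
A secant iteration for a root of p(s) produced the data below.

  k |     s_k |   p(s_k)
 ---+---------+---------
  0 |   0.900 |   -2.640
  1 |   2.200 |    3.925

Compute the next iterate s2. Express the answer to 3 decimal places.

1.423

s2 = 2.200 − 3.925·(2.200 − 0.900) / (3.925 − (-2.640))
   = 2.200 − (5.10250)/(6.56500) = 1.42277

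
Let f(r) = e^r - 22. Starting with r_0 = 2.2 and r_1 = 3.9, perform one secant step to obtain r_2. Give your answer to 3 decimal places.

f(2.2) = -12.97499, f(3.9) = 27.40245
r_2 = 3.90000 − 27.40245·(3.90000 − 2.20000) / (27.40245 − (-12.97499)) = 3.90000 − (46.58416)/(40.37744) = 2.74628

2.746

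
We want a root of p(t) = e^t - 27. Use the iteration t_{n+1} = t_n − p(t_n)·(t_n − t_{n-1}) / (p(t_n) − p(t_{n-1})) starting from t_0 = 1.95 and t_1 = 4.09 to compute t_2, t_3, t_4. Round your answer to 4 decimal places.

2.7608, 3.0993, 3.3553

p(1.95) = -19.971312, p(4.09) = 32.739892
t_2 = 4.090000 − 32.739892·(4.090000 − 1.950000) / (32.739892 − (-19.971312)) = 4.090000 − (70.063368)/(52.711204) = 2.760807
p(2.760807) = -11.187403
t_3 = 2.760807 − (-11.187403)·(2.760807 − 4.090000) / (-11.187403 − 32.739892) = 2.760807 − (14.870219)/(-43.927295) = 3.099326
p(3.099326) = -4.817010
t_4 = 3.099326 − (-4.817010)·(3.099326 − 2.760807) / (-4.817010 − (-11.187403)) = 3.099326 − (-1.630649)/(6.370393) = 3.355299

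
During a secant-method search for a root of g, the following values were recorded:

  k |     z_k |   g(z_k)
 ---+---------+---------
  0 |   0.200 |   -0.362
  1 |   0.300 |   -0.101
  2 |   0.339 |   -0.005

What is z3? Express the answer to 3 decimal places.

0.341

z3 = 0.339 − (-0.005)·(0.339 − 0.300) / (-0.005 − (-0.101))
   = 0.339 − (-0.00020)/(0.09600) = 0.34103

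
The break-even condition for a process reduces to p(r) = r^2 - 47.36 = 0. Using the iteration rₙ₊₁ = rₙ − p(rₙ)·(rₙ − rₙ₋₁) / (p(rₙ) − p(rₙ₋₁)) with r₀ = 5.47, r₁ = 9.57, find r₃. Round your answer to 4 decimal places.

p(5.47) = -17.439100, p(9.57) = 44.224900
r₂ = 9.570000 − 44.224900·(9.570000 − 5.470000) / (44.224900 − (-17.439100)) = 9.570000 − (181.322090)/(61.664000) = 6.629515
p(6.629515) = -3.409536
r₃ = 6.629515 − (-3.409536)·(6.629515 − 9.570000) / (-3.409536 − 44.224900) = 6.629515 − (10.025690)/(-47.634436) = 6.839986

6.8400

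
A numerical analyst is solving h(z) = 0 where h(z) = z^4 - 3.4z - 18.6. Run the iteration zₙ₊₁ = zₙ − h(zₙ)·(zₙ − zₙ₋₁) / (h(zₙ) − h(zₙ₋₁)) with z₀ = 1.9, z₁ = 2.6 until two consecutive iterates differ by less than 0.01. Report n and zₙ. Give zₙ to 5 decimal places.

h(1.9) = -12.0279000, h(2.6) = 18.2576000
z₂ = 2.6000000 − 18.2576000·(0.7000000)/(30.2855000) = 2.1780053;  |Δ| = 0.4219947
h(2.1780053) = -3.5024605
z₃ = 2.1780053 − (-3.5024605)·(-0.4219947)/(-21.7600605) = 2.2459288;  |Δ| = 0.0679235
h(2.2459288) = -0.7922417
z₄ = 2.2459288 − (-0.7922417)·(0.0679235)/(2.7102187) = 2.2657840;  |Δ| = 0.0198552
h(2.2657840) = 0.0520017
z₅ = 2.2657840 − 0.0520017·(0.0198552)/(0.8442435) = 2.2645610;  |Δ| = 0.0012230
|z₅ − z₄| = 0.0012230 < 0.01

n = 5, zₙ = 2.26456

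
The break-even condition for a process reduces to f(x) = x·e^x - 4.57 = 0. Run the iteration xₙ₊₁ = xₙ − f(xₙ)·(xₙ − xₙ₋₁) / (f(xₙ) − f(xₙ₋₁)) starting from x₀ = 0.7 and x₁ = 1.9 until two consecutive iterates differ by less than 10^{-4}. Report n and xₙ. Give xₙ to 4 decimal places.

n = 7, xₙ = 1.2759

f(0.7) = -3.160373, f(1.9) = 8.133199
x₂ = 1.900000 − 8.133199·(1.200000)/(11.293573) = 1.035806;  |Δ| = 0.864194
f(1.035806) = -1.651746
x₃ = 1.035806 − (-1.651746)·(-0.864194)/(-9.784945) = 1.181686;  |Δ| = 0.145880
f(1.181686) = -0.717863
x₄ = 1.181686 − (-0.717863)·(0.145880)/(0.933883) = 1.293822;  |Δ| = 0.112136
f(1.293822) = 0.148177
x₅ = 1.293822 − 0.148177·(0.112136)/(0.866039) = 1.274636;  |Δ| = 0.019186
f(1.274636) = -0.010120
x₆ = 1.274636 − (-0.010120)·(-0.019186)/(-0.158297) = 1.275862;  |Δ| = 0.001227
f(1.275862) = -0.000130
x₇ = 1.275862 − (-0.000130)·(0.001227)/(0.009990) = 1.275878;  |Δ| = 0.000016
|x₇ − x₆| = 0.000016 < 10^{-4}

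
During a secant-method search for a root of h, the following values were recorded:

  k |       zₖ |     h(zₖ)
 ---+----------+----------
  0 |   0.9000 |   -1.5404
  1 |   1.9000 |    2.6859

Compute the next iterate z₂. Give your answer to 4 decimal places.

z₂ = 1.9000 − 2.6859·(1.9000 − 0.9000) / (2.6859 − (-1.5404))
   = 1.9000 − (2.685900)/(4.226300) = 1.264480

1.2645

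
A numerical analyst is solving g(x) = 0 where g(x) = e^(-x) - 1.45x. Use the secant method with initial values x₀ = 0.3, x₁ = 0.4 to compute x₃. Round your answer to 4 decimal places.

0.4429

g(0.3) = 0.305818, g(0.4) = 0.090320
x₂ = 0.400000 − 0.090320·(0.400000 − 0.300000) / (0.090320 − 0.305818) = 0.400000 − (0.009032)/(-0.215498) = 0.441912
g(0.441912) = 0.002033
x₃ = 0.441912 − 0.002033·(0.441912 − 0.400000) / (0.002033 − 0.090320) = 0.441912 − (0.000085)/(-0.088287) = 0.442878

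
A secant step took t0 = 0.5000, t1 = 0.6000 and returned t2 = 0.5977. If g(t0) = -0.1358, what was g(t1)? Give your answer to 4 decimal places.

0.0032

The secant line through (0.5000, -0.1358) and (0.6000, g(t1)) crosses zero at t2 = 0.5977.
So (0.5000, -0.1358), (0.6000, g(t1)), (0.5977, 0) are collinear:
g(t1) = -0.1358 · (0.6000 − 0.5977) / (0.5000 − 0.5977) = -0.1358 · (0.002300)/(-0.097700) = 0.003197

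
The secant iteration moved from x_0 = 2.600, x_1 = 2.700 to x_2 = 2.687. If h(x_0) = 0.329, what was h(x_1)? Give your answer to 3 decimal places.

The secant line through (2.600, 0.329) and (2.700, h(x_1)) crosses zero at x_2 = 2.687.
So (2.600, 0.329), (2.700, h(x_1)), (2.687, 0) are collinear:
h(x_1) = 0.329 · (2.700 − 2.687) / (2.600 − 2.687) = 0.329 · (0.01300)/(-0.08700) = -0.04916

-0.049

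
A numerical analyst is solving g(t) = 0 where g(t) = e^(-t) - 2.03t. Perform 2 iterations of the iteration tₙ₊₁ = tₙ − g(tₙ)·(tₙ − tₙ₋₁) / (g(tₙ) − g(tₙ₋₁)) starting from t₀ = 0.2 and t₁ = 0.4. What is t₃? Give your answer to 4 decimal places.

0.3479

g(0.2) = 0.412731, g(0.4) = -0.141680
t₂ = 0.400000 − (-0.141680)·(0.400000 − 0.200000) / (-0.141680 − 0.412731) = 0.400000 − (-0.028336)/(-0.554411) = 0.348890
g(0.348890) = -0.002776
t₃ = 0.348890 − (-0.002776)·(0.348890 − 0.400000) / (-0.002776 − (-0.141680)) = 0.348890 − (0.000142)/(0.138904) = 0.347869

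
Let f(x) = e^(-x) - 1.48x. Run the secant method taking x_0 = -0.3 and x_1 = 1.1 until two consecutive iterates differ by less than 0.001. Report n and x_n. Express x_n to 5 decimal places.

n = 5, x_n = 0.43663

f(-0.3) = 1.7938588, f(1.1) = -1.2951289
x_2 = 1.1000000 − (-1.2951289)·(1.4000000)/(-3.0889877) = 0.5130179;  |Δ| = 0.5869821
f(0.5130179) = -0.1605804
x_3 = 0.5130179 − (-0.1605804)·(-0.5869821)/(1.1345485) = 0.4299383;  |Δ| = 0.0830796
f(0.4299383) = 0.0142405
x_4 = 0.4299383 − 0.0142405·(-0.0830796)/(0.1748210) = 0.4367058;  |Δ| = 0.0067675
f(0.4367058) = -0.0001631
x_5 = 0.4367058 − (-0.0001631)·(0.0067675)/(-0.0144036) = 0.4366292;  |Δ| = 0.0000766
|x_5 − x_4| = 0.0000766 < 0.001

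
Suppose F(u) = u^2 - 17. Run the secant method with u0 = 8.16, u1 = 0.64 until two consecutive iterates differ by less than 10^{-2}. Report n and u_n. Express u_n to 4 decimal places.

n = 7, u_n = 4.1231

F(8.16) = 49.585600, F(0.64) = -16.590400
u2 = 0.640000 − (-16.590400)·(-7.520000)/(-66.176000) = 2.525273;  |Δ| = 1.885273
F(2.525273) = -10.622998
u3 = 2.525273 − (-10.622998)·(1.885273)/(5.967402) = 5.881381;  |Δ| = 3.356108
F(5.881381) = 17.590641
u4 = 5.881381 − 17.590641·(3.356108)/(28.213639) = 3.788914;  |Δ| = 2.092467
F(3.788914) = -2.644128
u5 = 3.788914 − (-2.644128)·(-2.092467)/(-20.234769) = 4.062342;  |Δ| = 0.273428
F(4.062342) = -0.497376
u6 = 4.062342 − (-0.497376)·(0.273428)/(2.146752) = 4.125692;  |Δ| = 0.063350
F(4.125692) = 0.021335
u7 = 4.125692 − 0.021335·(0.063350)/(0.518711) = 4.123086;  |Δ| = 0.002606
|u7 − u6| = 0.002606 < 10^{-2}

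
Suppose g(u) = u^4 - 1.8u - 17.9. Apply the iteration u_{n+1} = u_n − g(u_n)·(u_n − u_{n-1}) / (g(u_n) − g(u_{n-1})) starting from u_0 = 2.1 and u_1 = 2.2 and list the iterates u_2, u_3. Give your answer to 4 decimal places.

2.1588, 2.1605

g(2.1) = -2.231900, g(2.2) = 1.565600
u_2 = 2.200000 − 1.565600·(2.200000 − 2.100000) / (1.565600 − (-2.231900)) = 2.200000 − (0.156560)/(3.797500) = 2.158773
g(2.158773) = -0.067392
u_3 = 2.158773 − (-0.067392)·(2.158773 − 2.200000) / (-0.067392 − 1.565600) = 2.158773 − (0.002778)/(-1.632992) = 2.160474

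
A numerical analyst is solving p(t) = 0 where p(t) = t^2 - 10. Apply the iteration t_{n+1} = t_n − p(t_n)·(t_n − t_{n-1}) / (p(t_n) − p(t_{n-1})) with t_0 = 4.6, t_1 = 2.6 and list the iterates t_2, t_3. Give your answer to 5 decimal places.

p(4.6) = 11.1600000, p(2.6) = -3.2400000
t_2 = 2.6000000 − (-3.2400000)·(2.6000000 − 4.6000000) / (-3.2400000 − 11.1600000) = 2.6000000 − (6.4800000)/(-14.4000000) = 3.0500000
p(3.0500000) = -0.6975000
t_3 = 3.0500000 − (-0.6975000)·(3.0500000 − 2.6000000) / (-0.6975000 − (-3.2400000)) = 3.0500000 − (-0.3138750)/(2.5425000) = 3.1734513

3.05000, 3.17345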